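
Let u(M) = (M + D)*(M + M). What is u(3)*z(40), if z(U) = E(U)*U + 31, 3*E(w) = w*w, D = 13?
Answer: 2050976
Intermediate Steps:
E(w) = w²/3 (E(w) = (w*w)/3 = w²/3)
u(M) = 2*M*(13 + M) (u(M) = (M + 13)*(M + M) = (13 + M)*(2*M) = 2*M*(13 + M))
z(U) = 31 + U³/3 (z(U) = (U²/3)*U + 31 = U³/3 + 31 = 31 + U³/3)
u(3)*z(40) = (2*3*(13 + 3))*(31 + (⅓)*40³) = (2*3*16)*(31 + (⅓)*64000) = 96*(31 + 64000/3) = 96*(64093/3) = 2050976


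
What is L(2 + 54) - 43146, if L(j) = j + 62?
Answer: -43028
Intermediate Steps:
L(j) = 62 + j
L(2 + 54) - 43146 = (62 + (2 + 54)) - 43146 = (62 + 56) - 43146 = 118 - 43146 = -43028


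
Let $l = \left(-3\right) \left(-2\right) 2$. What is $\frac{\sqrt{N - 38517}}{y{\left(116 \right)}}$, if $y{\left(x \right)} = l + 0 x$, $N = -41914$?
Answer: $\frac{i \sqrt{80431}}{12} \approx 23.634 i$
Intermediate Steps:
$l = 12$ ($l = 6 \cdot 2 = 12$)
$y{\left(x \right)} = 12$ ($y{\left(x \right)} = 12 + 0 x = 12 + 0 = 12$)
$\frac{\sqrt{N - 38517}}{y{\left(116 \right)}} = \frac{\sqrt{-41914 - 38517}}{12} = \sqrt{-80431} \cdot \frac{1}{12} = i \sqrt{80431} \cdot \frac{1}{12} = \frac{i \sqrt{80431}}{12}$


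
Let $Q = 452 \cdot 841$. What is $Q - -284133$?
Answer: $664265$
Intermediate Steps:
$Q = 380132$
$Q - -284133 = 380132 - -284133 = 380132 + 284133 = 664265$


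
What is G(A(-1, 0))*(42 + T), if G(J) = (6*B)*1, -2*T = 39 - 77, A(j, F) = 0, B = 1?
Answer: 366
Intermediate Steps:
T = 19 (T = -(39 - 77)/2 = -½*(-38) = 19)
G(J) = 6 (G(J) = (6*1)*1 = 6*1 = 6)
G(A(-1, 0))*(42 + T) = 6*(42 + 19) = 6*61 = 366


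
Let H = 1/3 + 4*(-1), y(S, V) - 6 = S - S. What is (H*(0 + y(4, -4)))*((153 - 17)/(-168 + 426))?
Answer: -1496/129 ≈ -11.597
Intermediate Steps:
y(S, V) = 6 (y(S, V) = 6 + (S - S) = 6 + 0 = 6)
H = -11/3 (H = ⅓ - 4 = -11/3 ≈ -3.6667)
(H*(0 + y(4, -4)))*((153 - 17)/(-168 + 426)) = (-11*(0 + 6)/3)*((153 - 17)/(-168 + 426)) = (-11/3*6)*(136/258) = -2992/258 = -22*68/129 = -1496/129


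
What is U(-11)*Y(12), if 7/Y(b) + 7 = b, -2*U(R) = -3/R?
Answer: -21/110 ≈ -0.19091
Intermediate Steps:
U(R) = 3/(2*R) (U(R) = -(-3)/(2*R) = 3/(2*R))
Y(b) = 7/(-7 + b)
U(-11)*Y(12) = ((3/2)/(-11))*(7/(-7 + 12)) = ((3/2)*(-1/11))*(7/5) = -21/(22*5) = -3/22*7/5 = -21/110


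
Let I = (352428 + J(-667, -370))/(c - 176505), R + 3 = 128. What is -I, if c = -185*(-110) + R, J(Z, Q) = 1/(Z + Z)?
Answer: 470138951/208144020 ≈ 2.2587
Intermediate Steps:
R = 125 (R = -3 + 128 = 125)
J(Z, Q) = 1/(2*Z)
c = 20475 (c = -185*(-110) + 125 = 20350 + 125 = 20475)
I = -470138951/208144020 (I = (352428 + (½)/(-667))/(20475 - 176505) = (352428 + (½)*(-1/667))/(-156030) = (352428 - 1/1334)*(-1/156030) = (470138951/1334)*(-1/156030) = -470138951/208144020 ≈ -2.2587)
-I = -1*(-470138951/208144020) = 470138951/208144020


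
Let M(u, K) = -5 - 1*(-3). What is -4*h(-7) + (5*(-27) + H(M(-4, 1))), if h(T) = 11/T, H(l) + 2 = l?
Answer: -929/7 ≈ -132.71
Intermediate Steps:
M(u, K) = -2 (M(u, K) = -5 + 3 = -2)
H(l) = -2 + l
-4*h(-7) + (5*(-27) + H(M(-4, 1))) = -44/(-7) + (5*(-27) + (-2 - 2)) = -44*(-1)/7 + (-135 - 4) = -4*(-11/7) - 139 = 44/7 - 139 = -929/7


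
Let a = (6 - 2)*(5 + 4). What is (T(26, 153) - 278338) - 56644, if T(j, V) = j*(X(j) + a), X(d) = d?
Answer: -333370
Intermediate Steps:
a = 36 (a = 4*9 = 36)
T(j, V) = j*(36 + j) (T(j, V) = j*(j + 36) = j*(36 + j))
(T(26, 153) - 278338) - 56644 = (26*(36 + 26) - 278338) - 56644 = (26*62 - 278338) - 56644 = (1612 - 278338) - 56644 = -276726 - 56644 = -333370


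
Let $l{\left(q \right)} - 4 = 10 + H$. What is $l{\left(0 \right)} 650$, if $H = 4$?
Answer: $11700$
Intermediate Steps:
$l{\left(q \right)} = 18$ ($l{\left(q \right)} = 4 + \left(10 + 4\right) = 4 + 14 = 18$)
$l{\left(0 \right)} 650 = 18 \cdot 650 = 11700$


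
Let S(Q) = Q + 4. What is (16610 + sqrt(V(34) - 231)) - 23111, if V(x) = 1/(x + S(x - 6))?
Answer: -6501 + I*sqrt(1006170)/66 ≈ -6501.0 + 15.198*I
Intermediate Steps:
S(Q) = 4 + Q
V(x) = 1/(-2 + 2*x) (V(x) = 1/(x + (4 + (x - 6))) = 1/(x + (4 + (-6 + x))) = 1/(x + (-2 + x)) = 1/(-2 + 2*x))
(16610 + sqrt(V(34) - 231)) - 23111 = (16610 + sqrt(1/(2*(-1 + 34)) - 231)) - 23111 = (16610 + sqrt((1/2)/33 - 231)) - 23111 = (16610 + sqrt((1/2)*(1/33) - 231)) - 23111 = (16610 + sqrt(1/66 - 231)) - 23111 = (16610 + sqrt(-15245/66)) - 23111 = (16610 + I*sqrt(1006170)/66) - 23111 = -6501 + I*sqrt(1006170)/66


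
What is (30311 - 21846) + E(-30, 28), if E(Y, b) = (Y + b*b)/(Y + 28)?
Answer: 8088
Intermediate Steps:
E(Y, b) = (Y + b²)/(28 + Y)
(30311 - 21846) + E(-30, 28) = (30311 - 21846) + (-30 + 28²)/(28 - 30) = 8465 + (-30 + 784)/(-2) = 8465 - ½*754 = 8465 - 377 = 8088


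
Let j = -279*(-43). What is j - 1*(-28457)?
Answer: 40454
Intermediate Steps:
j = 11997
j - 1*(-28457) = 11997 - 1*(-28457) = 11997 + 28457 = 40454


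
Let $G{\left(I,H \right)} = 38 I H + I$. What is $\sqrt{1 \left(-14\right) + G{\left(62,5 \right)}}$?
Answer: $2 \sqrt{2957} \approx 108.76$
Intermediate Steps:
$G{\left(I,H \right)} = I + 38 H I$ ($G{\left(I,H \right)} = 38 H I + I = I + 38 H I$)
$\sqrt{1 \left(-14\right) + G{\left(62,5 \right)}} = \sqrt{1 \left(-14\right) + 62 \left(1 + 38 \cdot 5\right)} = \sqrt{-14 + 62 \left(1 + 190\right)} = \sqrt{-14 + 62 \cdot 191} = \sqrt{-14 + 11842} = \sqrt{11828} = 2 \sqrt{2957}$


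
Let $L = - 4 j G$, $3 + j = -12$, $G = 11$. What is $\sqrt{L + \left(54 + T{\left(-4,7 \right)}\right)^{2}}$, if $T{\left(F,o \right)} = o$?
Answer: $\sqrt{4381} \approx 66.189$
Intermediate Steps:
$j = -15$ ($j = -3 - 12 = -15$)
$L = 660$ ($L = \left(-4\right) \left(-15\right) 11 = 60 \cdot 11 = 660$)
$\sqrt{L + \left(54 + T{\left(-4,7 \right)}\right)^{2}} = \sqrt{660 + \left(54 + 7\right)^{2}} = \sqrt{660 + 61^{2}} = \sqrt{660 + 3721} = \sqrt{4381}$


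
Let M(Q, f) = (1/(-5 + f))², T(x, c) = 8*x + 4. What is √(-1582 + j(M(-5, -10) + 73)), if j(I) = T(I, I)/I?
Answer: 2*I*√26541976739/8213 ≈ 39.673*I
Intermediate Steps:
T(x, c) = 4 + 8*x
M(Q, f) = (-5 + f)⁻²
j(I) = (4 + 8*I)/I
√(-1582 + j(M(-5, -10) + 73)) = √(-1582 + (8 + 4/((-5 - 10)⁻² + 73))) = √(-1582 + (8 + 4/((-15)⁻² + 73))) = √(-1582 + (8 + 4/(1/225 + 73))) = √(-1582 + (8 + 4/(16426/225))) = √(-1582 + (8 + 4*(225/16426))) = √(-1582 + (8 + 450/8213)) = √(-1582 + 66154/8213) = √(-12926812/8213) = 2*I*√26541976739/8213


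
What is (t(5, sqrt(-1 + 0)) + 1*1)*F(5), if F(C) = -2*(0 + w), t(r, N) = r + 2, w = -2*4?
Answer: 128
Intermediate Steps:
w = -8
t(r, N) = 2 + r
F(C) = 16 (F(C) = -2*(0 - 8) = -2*(-8) = 16)
(t(5, sqrt(-1 + 0)) + 1*1)*F(5) = ((2 + 5) + 1*1)*16 = (7 + 1)*16 = 8*16 = 128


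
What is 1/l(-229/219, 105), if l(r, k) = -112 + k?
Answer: -⅐ ≈ -0.14286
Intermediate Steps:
1/l(-229/219, 105) = 1/(-112 + 105) = 1/(-7) = -⅐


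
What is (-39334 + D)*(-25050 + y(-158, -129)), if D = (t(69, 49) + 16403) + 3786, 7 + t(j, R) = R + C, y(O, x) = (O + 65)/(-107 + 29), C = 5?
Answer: 6218967681/13 ≈ 4.7838e+8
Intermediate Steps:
y(O, x) = -⅚ - O/78 (y(O, x) = (65 + O)/(-78) = (65 + O)*(-1/78) = -⅚ - O/78)
t(j, R) = -2 + R (t(j, R) = -7 + (R + 5) = -7 + (5 + R) = -2 + R)
D = 20236 (D = ((-2 + 49) + 16403) + 3786 = (47 + 16403) + 3786 = 16450 + 3786 = 20236)
(-39334 + D)*(-25050 + y(-158, -129)) = (-39334 + 20236)*(-25050 + (-⅚ - 1/78*(-158))) = -19098*(-25050 + (-⅚ + 79/39)) = -19098*(-25050 + 31/26) = -19098*(-651269/26) = 6218967681/13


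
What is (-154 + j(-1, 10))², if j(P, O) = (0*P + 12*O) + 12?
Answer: 484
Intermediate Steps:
j(P, O) = 12 + 12*O (j(P, O) = (0 + 12*O) + 12 = 12*O + 12 = 12 + 12*O)
(-154 + j(-1, 10))² = (-154 + (12 + 12*10))² = (-154 + (12 + 120))² = (-154 + 132)² = (-22)² = 484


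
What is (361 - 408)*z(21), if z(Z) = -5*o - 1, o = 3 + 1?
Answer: 987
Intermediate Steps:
o = 4
z(Z) = -21 (z(Z) = -5*4 - 1 = -20 - 1 = -21)
(361 - 408)*z(21) = (361 - 408)*(-21) = -47*(-21) = 987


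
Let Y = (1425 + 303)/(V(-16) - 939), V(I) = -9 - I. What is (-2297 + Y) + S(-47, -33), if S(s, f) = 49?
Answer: -524216/233 ≈ -2249.9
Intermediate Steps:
Y = -432/233 (Y = (1425 + 303)/((-9 - 1*(-16)) - 939) = 1728/((-9 + 16) - 939) = 1728/(7 - 939) = 1728/(-932) = 1728*(-1/932) = -432/233 ≈ -1.8541)
(-2297 + Y) + S(-47, -33) = (-2297 - 432/233) + 49 = -535633/233 + 49 = -524216/233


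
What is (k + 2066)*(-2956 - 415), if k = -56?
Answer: -6775710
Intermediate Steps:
(k + 2066)*(-2956 - 415) = (-56 + 2066)*(-2956 - 415) = 2010*(-3371) = -6775710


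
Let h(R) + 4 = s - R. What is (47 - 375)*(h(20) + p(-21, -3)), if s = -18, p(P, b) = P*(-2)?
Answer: 0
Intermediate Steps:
p(P, b) = -2*P
h(R) = -22 - R (h(R) = -4 + (-18 - R) = -22 - R)
(47 - 375)*(h(20) + p(-21, -3)) = (47 - 375)*((-22 - 1*20) - 2*(-21)) = -328*((-22 - 20) + 42) = -328*(-42 + 42) = -328*0 = 0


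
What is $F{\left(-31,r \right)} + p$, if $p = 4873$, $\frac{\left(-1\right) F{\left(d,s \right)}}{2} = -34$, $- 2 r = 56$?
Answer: $4941$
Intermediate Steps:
$r = -28$ ($r = \left(- \frac{1}{2}\right) 56 = -28$)
$F{\left(d,s \right)} = 68$ ($F{\left(d,s \right)} = \left(-2\right) \left(-34\right) = 68$)
$F{\left(-31,r \right)} + p = 68 + 4873 = 4941$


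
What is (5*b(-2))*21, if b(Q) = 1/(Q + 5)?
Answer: 35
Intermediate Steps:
b(Q) = 1/(5 + Q)
(5*b(-2))*21 = (5/(5 - 2))*21 = (5/3)*21 = 35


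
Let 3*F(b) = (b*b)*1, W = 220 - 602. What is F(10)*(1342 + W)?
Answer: 32000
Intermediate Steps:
W = -382
F(b) = b²/3 (F(b) = ((b*b)*1)/3 = (b²*1)/3 = b²/3)
F(10)*(1342 + W) = ((⅓)*10²)*(1342 - 382) = ((⅓)*100)*960 = (100/3)*960 = 32000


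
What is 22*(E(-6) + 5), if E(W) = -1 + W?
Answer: -44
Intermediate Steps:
22*(E(-6) + 5) = 22*((-1 - 6) + 5) = 22*(-7 + 5) = 22*(-2) = -44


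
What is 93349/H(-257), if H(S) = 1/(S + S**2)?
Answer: 6141617408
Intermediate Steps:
93349/H(-257) = 93349/((1/((-257)*(1 - 257)))) = 93349/((-1/257/(-256))) = 93349/((-1/257*(-1/256))) = 93349/(1/65792) = 93349*65792 = 6141617408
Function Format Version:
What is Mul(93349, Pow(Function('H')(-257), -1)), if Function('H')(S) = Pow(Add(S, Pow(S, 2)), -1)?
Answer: 6141617408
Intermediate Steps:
Mul(93349, Pow(Function('H')(-257), -1)) = Mul(93349, Pow(Mul(Pow(-257, -1), Pow(Add(1, -257), -1)), -1)) = Mul(93349, Pow(Mul(Rational(-1, 257), Pow(-256, -1)), -1)) = Mul(93349, Pow(Mul(Rational(-1, 257), Rational(-1, 256)), -1)) = Mul(93349, Pow(Rational(1, 65792), -1)) = Mul(93349, 65792) = 6141617408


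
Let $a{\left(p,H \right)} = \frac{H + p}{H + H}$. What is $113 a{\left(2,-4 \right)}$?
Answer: $\frac{113}{4} \approx 28.25$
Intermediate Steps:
$a{\left(p,H \right)} = \frac{H + p}{2 H}$
$113 a{\left(2,-4 \right)} = 113 \frac{-4 + 2}{2 \left(-4\right)} = 113 \cdot \frac{1}{2} \left(- \frac{1}{4}\right) \left(-2\right) = 113 \cdot \frac{1}{4} = \frac{113}{4}$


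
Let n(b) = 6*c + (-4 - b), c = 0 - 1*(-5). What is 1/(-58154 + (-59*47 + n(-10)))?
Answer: -1/60891 ≈ -1.6423e-5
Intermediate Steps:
c = 5 (c = 0 + 5 = 5)
n(b) = 26 - b (n(b) = 6*5 + (-4 - b) = 30 + (-4 - b) = 26 - b)
1/(-58154 + (-59*47 + n(-10))) = 1/(-58154 + (-59*47 + (26 - 1*(-10)))) = 1/(-58154 + (-2773 + (26 + 10))) = 1/(-58154 + (-2773 + 36)) = 1/(-58154 - 2737) = 1/(-60891) = -1/60891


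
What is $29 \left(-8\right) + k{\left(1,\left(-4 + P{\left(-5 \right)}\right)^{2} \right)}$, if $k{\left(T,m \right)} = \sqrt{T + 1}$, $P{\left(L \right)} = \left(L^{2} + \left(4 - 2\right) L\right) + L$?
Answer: $-232 + \sqrt{2} \approx -230.59$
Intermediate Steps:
$P{\left(L \right)} = L^{2} + 3 L$ ($P{\left(L \right)} = \left(L^{2} + 2 L\right) + L = L^{2} + 3 L$)
$k{\left(T,m \right)} = \sqrt{1 + T}$
$29 \left(-8\right) + k{\left(1,\left(-4 + P{\left(-5 \right)}\right)^{2} \right)} = 29 \left(-8\right) + \sqrt{1 + 1} = -232 + \sqrt{2}$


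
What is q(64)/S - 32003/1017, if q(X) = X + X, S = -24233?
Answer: -775658875/24644961 ≈ -31.473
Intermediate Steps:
q(X) = 2*X
q(64)/S - 32003/1017 = (2*64)/(-24233) - 32003/1017 = 128*(-1/24233) - 32003*1/1017 = -128/24233 - 32003/1017 = -775658875/24644961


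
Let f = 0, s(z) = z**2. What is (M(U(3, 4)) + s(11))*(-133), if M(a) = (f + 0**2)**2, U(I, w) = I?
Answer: -16093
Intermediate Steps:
M(a) = 0 (M(a) = (0 + 0**2)**2 = (0 + 0)**2 = 0**2 = 0)
(M(U(3, 4)) + s(11))*(-133) = (0 + 11**2)*(-133) = (0 + 121)*(-133) = 121*(-133) = -16093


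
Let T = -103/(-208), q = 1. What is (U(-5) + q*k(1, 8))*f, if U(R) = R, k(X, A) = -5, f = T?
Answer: -515/104 ≈ -4.9519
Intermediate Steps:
T = 103/208 (T = -103*(-1/208) = 103/208 ≈ 0.49519)
f = 103/208 ≈ 0.49519
(U(-5) + q*k(1, 8))*f = (-5 + 1*(-5))*(103/208) = (-5 - 5)*(103/208) = -10*103/208 = -515/104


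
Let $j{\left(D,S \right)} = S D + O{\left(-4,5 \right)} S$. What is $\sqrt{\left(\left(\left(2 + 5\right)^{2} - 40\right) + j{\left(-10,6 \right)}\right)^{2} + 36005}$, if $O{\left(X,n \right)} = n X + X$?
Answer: $\sqrt{74030} \approx 272.08$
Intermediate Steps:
$O{\left(X,n \right)} = X + X n$ ($O{\left(X,n \right)} = X n + X = X + X n$)
$j{\left(D,S \right)} = - 24 S + D S$ ($j{\left(D,S \right)} = S D + - 4 \left(1 + 5\right) S = D S + \left(-4\right) 6 S = D S - 24 S = - 24 S + D S$)
$\sqrt{\left(\left(\left(2 + 5\right)^{2} - 40\right) + j{\left(-10,6 \right)}\right)^{2} + 36005} = \sqrt{\left(\left(\left(2 + 5\right)^{2} - 40\right) + 6 \left(-24 - 10\right)\right)^{2} + 36005} = \sqrt{\left(\left(7^{2} - 40\right) + 6 \left(-34\right)\right)^{2} + 36005} = \sqrt{\left(\left(49 - 40\right) - 204\right)^{2} + 36005} = \sqrt{\left(9 - 204\right)^{2} + 36005} = \sqrt{\left(-195\right)^{2} + 36005} = \sqrt{38025 + 36005} = \sqrt{74030}$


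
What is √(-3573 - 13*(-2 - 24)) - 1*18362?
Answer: -18362 + I*√3235 ≈ -18362.0 + 56.877*I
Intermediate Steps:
√(-3573 - 13*(-2 - 24)) - 1*18362 = √(-3573 - 13*(-26)) - 18362 = √(-3573 + 338) - 18362 = √(-3235) - 18362 = I*√3235 - 18362 = -18362 + I*√3235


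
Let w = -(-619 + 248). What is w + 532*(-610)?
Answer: -324149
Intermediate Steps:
w = 371 (w = -1*(-371) = 371)
w + 532*(-610) = 371 + 532*(-610) = 371 - 324520 = -324149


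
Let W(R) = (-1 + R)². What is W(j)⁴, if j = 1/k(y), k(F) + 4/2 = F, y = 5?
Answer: 256/6561 ≈ 0.039018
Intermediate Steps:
k(F) = -2 + F
j = ⅓ (j = 1/(-2 + 5) = 1/3 = ⅓ ≈ 0.33333)
W(j)⁴ = ((-1 + ⅓)²)⁴ = ((-⅔)²)⁴ = (4/9)⁴ = 256/6561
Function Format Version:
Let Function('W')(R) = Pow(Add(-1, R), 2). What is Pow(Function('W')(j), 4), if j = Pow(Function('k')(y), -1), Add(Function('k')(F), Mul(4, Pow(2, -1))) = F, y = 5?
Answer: Rational(256, 6561) ≈ 0.039018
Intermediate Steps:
Function('k')(F) = Add(-2, F)
j = Rational(1, 3) (j = Pow(Add(-2, 5), -1) = Pow(3, -1) = Rational(1, 3) ≈ 0.33333)
Pow(Function('W')(j), 4) = Pow(Pow(Add(-1, Rational(1, 3)), 2), 4) = Pow(Pow(Rational(-2, 3), 2), 4) = Pow(Rational(4, 9), 4) = Rational(256, 6561)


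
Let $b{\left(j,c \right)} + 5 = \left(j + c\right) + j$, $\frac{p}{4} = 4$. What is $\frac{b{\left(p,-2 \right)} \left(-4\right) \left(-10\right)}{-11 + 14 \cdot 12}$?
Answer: $\frac{1000}{157} \approx 6.3694$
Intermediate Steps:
$p = 16$ ($p = 4 \cdot 4 = 16$)
$b{\left(j,c \right)} = -5 + c + 2 j$ ($b{\left(j,c \right)} = -5 + \left(\left(j + c\right) + j\right) = -5 + \left(\left(c + j\right) + j\right) = -5 + \left(c + 2 j\right) = -5 + c + 2 j$)
$\frac{b{\left(p,-2 \right)} \left(-4\right) \left(-10\right)}{-11 + 14 \cdot 12} = \frac{\left(-5 - 2 + 2 \cdot 16\right) \left(-4\right) \left(-10\right)}{-11 + 14 \cdot 12} = \frac{\left(-5 - 2 + 32\right) \left(-4\right) \left(-10\right)}{-11 + 168} = \frac{25 \left(-4\right) \left(-10\right)}{157} = \left(-100\right) \left(-10\right) \frac{1}{157} = 1000 \cdot \frac{1}{157} = \frac{1000}{157}$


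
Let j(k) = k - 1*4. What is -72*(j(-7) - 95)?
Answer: 7632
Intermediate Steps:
j(k) = -4 + k (j(k) = k - 4 = -4 + k)
-72*(j(-7) - 95) = -72*((-4 - 7) - 95) = -72*(-11 - 95) = -72*(-106) = 7632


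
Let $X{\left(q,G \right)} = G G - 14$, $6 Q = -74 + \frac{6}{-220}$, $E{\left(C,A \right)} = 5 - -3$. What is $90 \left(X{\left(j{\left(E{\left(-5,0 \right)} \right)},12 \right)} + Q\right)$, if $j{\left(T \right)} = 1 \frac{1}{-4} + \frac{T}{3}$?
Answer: $\frac{232971}{22} \approx 10590.0$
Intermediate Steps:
$E{\left(C,A \right)} = 8$ ($E{\left(C,A \right)} = 5 + 3 = 8$)
$j{\left(T \right)} = - \frac{1}{4} + \frac{T}{3}$ ($j{\left(T \right)} = 1 \left(- \frac{1}{4}\right) + T \frac{1}{3} = - \frac{1}{4} + \frac{T}{3}$)
$Q = - \frac{8143}{660}$ ($Q = \frac{-74 + \frac{6}{-220}}{6} = \frac{-74 + 6 \left(- \frac{1}{220}\right)}{6} = \frac{-74 - \frac{3}{110}}{6} = \frac{1}{6} \left(- \frac{8143}{110}\right) = - \frac{8143}{660} \approx -12.338$)
$X{\left(q,G \right)} = -14 + G^{2}$ ($X{\left(q,G \right)} = G^{2} - 14 = -14 + G^{2}$)
$90 \left(X{\left(j{\left(E{\left(-5,0 \right)} \right)},12 \right)} + Q\right) = 90 \left(\left(-14 + 12^{2}\right) - \frac{8143}{660}\right) = 90 \left(\left(-14 + 144\right) - \frac{8143}{660}\right) = 90 \left(130 - \frac{8143}{660}\right) = 90 \cdot \frac{77657}{660} = \frac{232971}{22}$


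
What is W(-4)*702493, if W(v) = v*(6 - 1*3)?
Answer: -8429916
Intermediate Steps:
W(v) = 3*v (W(v) = v*(6 - 3) = v*3 = 3*v)
W(-4)*702493 = (3*(-4))*702493 = -12*702493 = -8429916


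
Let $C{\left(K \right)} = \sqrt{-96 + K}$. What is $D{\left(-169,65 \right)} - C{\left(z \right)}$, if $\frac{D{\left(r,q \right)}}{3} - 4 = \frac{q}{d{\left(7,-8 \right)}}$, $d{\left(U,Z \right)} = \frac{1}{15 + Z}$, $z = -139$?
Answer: $1377 - i \sqrt{235} \approx 1377.0 - 15.33 i$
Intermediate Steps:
$D{\left(r,q \right)} = 12 + 21 q$ ($D{\left(r,q \right)} = 12 + 3 \frac{q}{\frac{1}{15 - 8}} = 12 + 3 \frac{q}{\frac{1}{7}} = 12 + 3 q \frac{1}{\frac{1}{7}} = 12 + 3 q 7 = 12 + 3 \cdot 7 q = 12 + 21 q$)
$D{\left(-169,65 \right)} - C{\left(z \right)} = \left(12 + 21 \cdot 65\right) - \sqrt{-96 - 139} = \left(12 + 1365\right) - \sqrt{-235} = 1377 - i \sqrt{235}$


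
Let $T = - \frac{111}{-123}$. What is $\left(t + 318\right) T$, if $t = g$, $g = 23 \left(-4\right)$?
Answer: $\frac{8362}{41} \approx 203.95$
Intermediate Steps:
$g = -92$
$T = \frac{37}{41}$ ($T = \left(-111\right) \left(- \frac{1}{123}\right) = \frac{37}{41} \approx 0.90244$)
$t = -92$
$\left(t + 318\right) T = \left(-92 + 318\right) \frac{37}{41} = 226 \cdot \frac{37}{41} = \frac{8362}{41}$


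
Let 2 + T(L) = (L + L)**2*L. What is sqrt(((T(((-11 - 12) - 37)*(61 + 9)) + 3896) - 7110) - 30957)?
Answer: 3*I*sqrt(32928003797) ≈ 5.4438e+5*I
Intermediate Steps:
T(L) = -2 + 4*L**3 (T(L) = -2 + (L + L)**2*L = -2 + (2*L)**2*L = -2 + (4*L**2)*L = -2 + 4*L**3)
sqrt(((T(((-11 - 12) - 37)*(61 + 9)) + 3896) - 7110) - 30957) = sqrt((((-2 + 4*(((-11 - 12) - 37)*(61 + 9))**3) + 3896) - 7110) - 30957) = sqrt((((-2 + 4*((-23 - 37)*70)**3) + 3896) - 7110) - 30957) = sqrt((((-2 + 4*(-60*70)**3) + 3896) - 7110) - 30957) = sqrt((((-2 + 4*(-4200)**3) + 3896) - 7110) - 30957) = sqrt((((-2 + 4*(-74088000000)) + 3896) - 7110) - 30957) = sqrt((((-2 - 296352000000) + 3896) - 7110) - 30957) = sqrt(((-296352000002 + 3896) - 7110) - 30957) = sqrt((-296351996106 - 7110) - 30957) = sqrt(-296352003216 - 30957) = sqrt(-296352034173) = 3*I*sqrt(32928003797)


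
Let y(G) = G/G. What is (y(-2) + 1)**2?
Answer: 4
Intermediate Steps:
y(G) = 1
(y(-2) + 1)**2 = (1 + 1)**2 = 2**2 = 4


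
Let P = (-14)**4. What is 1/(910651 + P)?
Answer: 1/949067 ≈ 1.0537e-6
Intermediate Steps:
P = 38416
1/(910651 + P) = 1/(910651 + 38416) = 1/949067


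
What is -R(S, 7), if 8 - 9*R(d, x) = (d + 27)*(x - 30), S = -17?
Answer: -238/9 ≈ -26.444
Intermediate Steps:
R(d, x) = 8/9 - (-30 + x)*(27 + d)/9 (R(d, x) = 8/9 - (d + 27)*(x - 30)/9 = 8/9 - (27 + d)*(-30 + x)/9 = 8/9 - (-30 + x)*(27 + d)/9)
-R(S, 7) = -(818/9 - 3*7 + (10/3)*(-17) - ⅑*(-17)*7) = -(818/9 - 21 - 170/3 + 119/9) = -1*238/9 = -238/9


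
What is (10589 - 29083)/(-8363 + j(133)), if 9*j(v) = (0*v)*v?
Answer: 18494/8363 ≈ 2.2114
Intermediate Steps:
j(v) = 0 (j(v) = ((0*v)*v)/9 = (0*v)/9 = (⅑)*0 = 0)
(10589 - 29083)/(-8363 + j(133)) = (10589 - 29083)/(-8363 + 0) = -18494/(-8363) = -18494*(-1/8363) = 18494/8363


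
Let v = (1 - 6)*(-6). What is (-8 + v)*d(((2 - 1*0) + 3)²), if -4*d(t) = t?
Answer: -275/2 ≈ -137.50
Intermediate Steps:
d(t) = -t/4
v = 30 (v = -5*(-6) = 30)
(-8 + v)*d(((2 - 1*0) + 3)²) = (-8 + 30)*(-((2 - 1*0) + 3)²/4) = 22*(-((2 + 0) + 3)²/4) = 22*(-(2 + 3)²/4) = 22*(-¼*5²) = 22*(-¼*25) = 22*(-25/4) = -275/2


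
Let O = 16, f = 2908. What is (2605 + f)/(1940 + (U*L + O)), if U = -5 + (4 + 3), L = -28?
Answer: 5513/1900 ≈ 2.9016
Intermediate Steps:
U = 2 (U = -5 + 7 = 2)
(2605 + f)/(1940 + (U*L + O)) = (2605 + 2908)/(1940 + (2*(-28) + 16)) = 5513/(1940 + (-56 + 16)) = 5513/(1940 - 40) = 5513/1900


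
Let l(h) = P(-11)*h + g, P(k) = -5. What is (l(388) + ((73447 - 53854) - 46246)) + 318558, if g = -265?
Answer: 289700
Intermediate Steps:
l(h) = -265 - 5*h (l(h) = -5*h - 265 = -265 - 5*h)
(l(388) + ((73447 - 53854) - 46246)) + 318558 = ((-265 - 5*388) + ((73447 - 53854) - 46246)) + 318558 = ((-265 - 1940) + (19593 - 46246)) + 318558 = (-2205 - 26653) + 318558 = -28858 + 318558 = 289700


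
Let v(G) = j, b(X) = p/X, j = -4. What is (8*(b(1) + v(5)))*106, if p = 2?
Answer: -1696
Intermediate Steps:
b(X) = 2/X
v(G) = -4
(8*(b(1) + v(5)))*106 = (8*(2/1 - 4))*106 = (8*(2*1 - 4))*106 = (8*(2 - 4))*106 = (8*(-2))*106 = -16*106 = -1696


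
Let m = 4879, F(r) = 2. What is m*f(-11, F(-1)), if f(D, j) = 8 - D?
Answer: 92701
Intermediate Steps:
m*f(-11, F(-1)) = 4879*(8 - 1*(-11)) = 4879*(8 + 11) = 4879*19 = 92701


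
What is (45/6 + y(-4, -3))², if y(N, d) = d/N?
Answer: 1089/16 ≈ 68.063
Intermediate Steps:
(45/6 + y(-4, -3))² = (45/6 - 3/(-4))² = (45*(⅙) - 3*(-¼))² = (15/2 + ¾)² = (33/4)² = 1089/16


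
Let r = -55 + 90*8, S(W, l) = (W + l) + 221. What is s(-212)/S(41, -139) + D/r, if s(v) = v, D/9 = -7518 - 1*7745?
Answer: -17037121/81795 ≈ -208.29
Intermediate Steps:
D = -137367 (D = 9*(-7518 - 1*7745) = 9*(-7518 - 7745) = 9*(-15263) = -137367)
S(W, l) = 221 + W + l
r = 665 (r = -55 + 720 = 665)
s(-212)/S(41, -139) + D/r = -212/(221 + 41 - 139) - 137367/665 = -212/123 - 137367*1/665 = -212*1/123 - 137367/665 = -212/123 - 137367/665 = -17037121/81795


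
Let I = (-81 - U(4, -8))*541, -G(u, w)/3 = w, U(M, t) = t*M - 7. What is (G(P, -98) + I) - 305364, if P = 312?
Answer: -327792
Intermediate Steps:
U(M, t) = -7 + M*t (U(M, t) = M*t - 7 = -7 + M*t)
G(u, w) = -3*w
I = -22722 (I = (-81 - (-7 + 4*(-8)))*541 = (-81 - (-7 - 32))*541 = (-81 - 1*(-39))*541 = (-81 + 39)*541 = -42*541 = -22722)
(G(P, -98) + I) - 305364 = (-3*(-98) - 22722) - 305364 = (294 - 22722) - 305364 = -22428 - 305364 = -327792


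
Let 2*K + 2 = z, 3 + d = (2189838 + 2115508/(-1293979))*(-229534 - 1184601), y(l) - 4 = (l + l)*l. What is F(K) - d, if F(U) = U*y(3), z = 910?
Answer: 4007096158864695879/1293979 ≈ 3.0967e+12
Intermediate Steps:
y(l) = 4 + 2*l² (y(l) = 4 + (l + l)*l = 4 + (2*l)*l = 4 + 2*l²)
d = -4007096145940433627/1293979 (d = -3 + (2189838 + 2115508/(-1293979))*(-229534 - 1184601) = -3 + (2189838 + 2115508*(-1/1293979))*(-1414135) = -3 + (2189838 - 2115508/1293979)*(-1414135) = -3 + (2833602269894/1293979)*(-1414135) = -3 - 4007096145936551690/1293979 = -4007096145940433627/1293979 ≈ -3.0967e+12)
K = 454 (K = -1 + (½)*910 = -1 + 455 = 454)
F(U) = 22*U (F(U) = U*(4 + 2*3²) = U*(4 + 2*9) = U*(4 + 18) = U*22 = 22*U)
F(K) - d = 22*454 - 1*(-4007096145940433627/1293979) = 9988 + 4007096145940433627/1293979 = 4007096158864695879/1293979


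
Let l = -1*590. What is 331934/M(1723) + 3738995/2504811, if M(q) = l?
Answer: -7027338368/12524055 ≈ -561.11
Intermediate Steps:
l = -590
M(q) = -590
331934/M(1723) + 3738995/2504811 = 331934/(-590) + 3738995/2504811 = 331934*(-1/590) + 3738995*(1/2504811) = -2813/5 + 3738995/2504811 = -7027338368/12524055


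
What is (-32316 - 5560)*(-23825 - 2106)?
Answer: 982162556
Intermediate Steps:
(-32316 - 5560)*(-23825 - 2106) = -37876*(-25931) = 982162556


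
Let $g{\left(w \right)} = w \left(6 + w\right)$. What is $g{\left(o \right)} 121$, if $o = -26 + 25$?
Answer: $-605$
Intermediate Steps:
$o = -1$
$g{\left(o \right)} 121 = - (6 - 1) 121 = \left(-1\right) 5 \cdot 121 = \left(-5\right) 121 = -605$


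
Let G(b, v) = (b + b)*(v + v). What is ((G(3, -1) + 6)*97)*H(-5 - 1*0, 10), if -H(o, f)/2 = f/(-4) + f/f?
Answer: -1746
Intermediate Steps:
G(b, v) = 4*b*v (G(b, v) = (2*b)*(2*v) = 4*b*v)
H(o, f) = -2 + f/2 (H(o, f) = -2*(f/(-4) + f/f) = -2*(f*(-¼) + 1) = -2*(-f/4 + 1) = -2*(1 - f/4) = -2 + f/2)
((G(3, -1) + 6)*97)*H(-5 - 1*0, 10) = ((4*3*(-1) + 6)*97)*(-2 + (½)*10) = ((-12 + 6)*97)*(-2 + 5) = -6*97*3 = -582*3 = -1746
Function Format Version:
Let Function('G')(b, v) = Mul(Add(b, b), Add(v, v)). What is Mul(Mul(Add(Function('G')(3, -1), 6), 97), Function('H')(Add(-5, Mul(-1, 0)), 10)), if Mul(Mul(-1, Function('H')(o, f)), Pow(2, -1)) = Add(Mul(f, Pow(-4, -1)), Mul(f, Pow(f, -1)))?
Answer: -1746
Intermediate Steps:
Function('G')(b, v) = Mul(4, b, v) (Function('G')(b, v) = Mul(Mul(2, b), Mul(2, v)) = Mul(4, b, v))
Function('H')(o, f) = Add(-2, Mul(Rational(1, 2), f)) (Function('H')(o, f) = Mul(-2, Add(Mul(f, Pow(-4, -1)), Mul(f, Pow(f, -1)))) = Mul(-2, Add(Mul(f, Rational(-1, 4)), 1)) = Mul(-2, Add(Mul(Rational(-1, 4), f), 1)) = Mul(-2, Add(1, Mul(Rational(-1, 4), f))) = Add(-2, Mul(Rational(1, 2), f)))
Mul(Mul(Add(Function('G')(3, -1), 6), 97), Function('H')(Add(-5, Mul(-1, 0)), 10)) = Mul(Mul(Add(Mul(4, 3, -1), 6), 97), Add(-2, Mul(Rational(1, 2), 10))) = Mul(Mul(Add(-12, 6), 97), Add(-2, 5)) = Mul(Mul(-6, 97), 3) = Mul(-582, 3) = -1746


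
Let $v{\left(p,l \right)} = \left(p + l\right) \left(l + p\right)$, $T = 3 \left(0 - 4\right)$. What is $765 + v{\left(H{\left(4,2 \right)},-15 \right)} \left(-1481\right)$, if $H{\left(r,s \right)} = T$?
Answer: $-1078884$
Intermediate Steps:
$T = -12$ ($T = 3 \left(-4\right) = -12$)
$H{\left(r,s \right)} = -12$
$v{\left(p,l \right)} = \left(l + p\right)^{2}$ ($v{\left(p,l \right)} = \left(l + p\right) \left(l + p\right) = \left(l + p\right)^{2}$)
$765 + v{\left(H{\left(4,2 \right)},-15 \right)} \left(-1481\right) = 765 + \left(-15 - 12\right)^{2} \left(-1481\right) = 765 + \left(-27\right)^{2} \left(-1481\right) = 765 + 729 \left(-1481\right) = 765 - 1079649 = -1078884$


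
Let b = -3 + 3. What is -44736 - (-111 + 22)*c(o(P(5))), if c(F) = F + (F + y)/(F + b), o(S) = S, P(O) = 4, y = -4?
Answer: -44380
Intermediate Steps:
b = 0
c(F) = F + (-4 + F)/F (c(F) = F + (F - 4)/(F + 0) = F + (-4 + F)/F)
-44736 - (-111 + 22)*c(o(P(5))) = -44736 - (-111 + 22)*(1 + 4 - 4/4) = -44736 - (-89)*(1 + 4 - 4*1/4) = -44736 - (-89)*(1 + 4 - 1) = -44736 - (-89)*4 = -44736 - 1*(-356) = -44736 + 356 = -44380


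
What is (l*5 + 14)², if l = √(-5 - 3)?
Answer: -4 + 280*I*√2 ≈ -4.0 + 395.98*I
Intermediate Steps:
l = 2*I*√2 (l = √(-8) = 2*I*√2 ≈ 2.8284*I)
(l*5 + 14)² = ((2*I*√2)*5 + 14)² = (10*I*√2 + 14)² = (14 + 10*I*√2)²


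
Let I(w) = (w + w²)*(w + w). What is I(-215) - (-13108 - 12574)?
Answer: -19758618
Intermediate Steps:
I(w) = 2*w*(w + w²) (I(w) = (w + w²)*(2*w) = 2*w*(w + w²))
I(-215) - (-13108 - 12574) = 2*(-215)²*(1 - 215) - (-13108 - 12574) = 2*46225*(-214) - 1*(-25682) = -19784300 + 25682 = -19758618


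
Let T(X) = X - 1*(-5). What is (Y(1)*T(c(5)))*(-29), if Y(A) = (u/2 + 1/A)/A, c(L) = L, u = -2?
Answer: 0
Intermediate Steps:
T(X) = 5 + X (T(X) = X + 5 = 5 + X)
Y(A) = (-1 + 1/A)/A (Y(A) = (-2/2 + 1/A)/A = (-2*1/2 + 1/A)/A = (-1 + 1/A)/A)
(Y(1)*T(c(5)))*(-29) = (((1 - 1*1)/1**2)*(5 + 5))*(-29) = ((1*(1 - 1))*10)*(-29) = ((1*0)*10)*(-29) = (0*10)*(-29) = 0*(-29) = 0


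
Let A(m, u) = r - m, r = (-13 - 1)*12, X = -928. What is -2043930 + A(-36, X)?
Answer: -2044062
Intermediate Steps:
r = -168 (r = -14*12 = -168)
A(m, u) = -168 - m
-2043930 + A(-36, X) = -2043930 + (-168 - 1*(-36)) = -2043930 + (-168 + 36) = -2043930 - 132 = -2044062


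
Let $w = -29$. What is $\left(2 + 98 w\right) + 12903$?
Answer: $10063$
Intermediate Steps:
$\left(2 + 98 w\right) + 12903 = \left(2 + 98 \left(-29\right)\right) + 12903 = \left(2 - 2842\right) + 12903 = -2840 + 12903 = 10063$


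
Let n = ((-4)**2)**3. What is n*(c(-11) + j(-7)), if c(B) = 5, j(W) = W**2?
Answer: 221184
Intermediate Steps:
n = 4096 (n = 16**3 = 4096)
n*(c(-11) + j(-7)) = 4096*(5 + (-7)**2) = 4096*(5 + 49) = 4096*54 = 221184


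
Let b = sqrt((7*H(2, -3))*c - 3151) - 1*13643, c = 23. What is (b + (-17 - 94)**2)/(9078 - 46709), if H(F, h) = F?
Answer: 1322/37631 - I*sqrt(2829)/37631 ≈ 0.035131 - 0.0014134*I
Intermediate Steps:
b = -13643 + I*sqrt(2829) (b = sqrt((7*2)*23 - 3151) - 1*13643 = sqrt(14*23 - 3151) - 13643 = sqrt(322 - 3151) - 13643 = sqrt(-2829) - 13643 = I*sqrt(2829) - 13643 = -13643 + I*sqrt(2829) ≈ -13643.0 + 53.188*I)
(b + (-17 - 94)**2)/(9078 - 46709) = ((-13643 + I*sqrt(2829)) + (-17 - 94)**2)/(9078 - 46709) = ((-13643 + I*sqrt(2829)) + (-111)**2)/(-37631) = ((-13643 + I*sqrt(2829)) + 12321)*(-1/37631) = (-1322 + I*sqrt(2829))*(-1/37631) = 1322/37631 - I*sqrt(2829)/37631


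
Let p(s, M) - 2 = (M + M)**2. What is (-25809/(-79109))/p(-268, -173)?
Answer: 8603/3156923754 ≈ 2.7251e-6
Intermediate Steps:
p(s, M) = 2 + 4*M**2 (p(s, M) = 2 + (M + M)**2 = 2 + (2*M)**2 = 2 + 4*M**2)
(-25809/(-79109))/p(-268, -173) = (-25809/(-79109))/(2 + 4*(-173)**2) = (-25809*(-1/79109))/(2 + 4*29929) = 25809/(79109*(2 + 119716)) = (25809/79109)/119718 = (25809/79109)*(1/119718) = 8603/3156923754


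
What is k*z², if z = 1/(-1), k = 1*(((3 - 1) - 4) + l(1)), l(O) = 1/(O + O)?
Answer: -3/2 ≈ -1.5000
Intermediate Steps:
l(O) = 1/(2*O)
k = -3/2 (k = 1*(((3 - 1) - 4) + (½)/1) = 1*((2 - 4) + (½)*1) = 1*(-2 + ½) = 1*(-3/2) = -3/2 ≈ -1.5000)
z = -1
k*z² = -3/2*(-1)² = -3/2*1 = -3/2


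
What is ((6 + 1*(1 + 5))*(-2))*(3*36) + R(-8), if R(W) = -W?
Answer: -2584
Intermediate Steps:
((6 + 1*(1 + 5))*(-2))*(3*36) + R(-8) = ((6 + 1*(1 + 5))*(-2))*(3*36) - 1*(-8) = ((6 + 1*6)*(-2))*108 + 8 = ((6 + 6)*(-2))*108 + 8 = (12*(-2))*108 + 8 = -24*108 + 8 = -2592 + 8 = -2584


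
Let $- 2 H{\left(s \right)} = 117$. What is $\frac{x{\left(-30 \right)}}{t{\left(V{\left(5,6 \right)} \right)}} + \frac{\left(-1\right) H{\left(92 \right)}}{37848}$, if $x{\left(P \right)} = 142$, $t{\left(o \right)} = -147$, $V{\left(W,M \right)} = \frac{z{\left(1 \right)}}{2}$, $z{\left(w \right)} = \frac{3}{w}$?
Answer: $- \frac{3577211}{3709104} \approx -0.96444$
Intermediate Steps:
$H{\left(s \right)} = - \frac{117}{2}$ ($H{\left(s \right)} = \left(- \frac{1}{2}\right) 117 = - \frac{117}{2}$)
$V{\left(W,M \right)} = \frac{3}{2}$ ($V{\left(W,M \right)} = \frac{3 \cdot 1^{-1}}{2} = 3 \cdot 1 \cdot \frac{1}{2} = 3 \cdot \frac{1}{2} = \frac{3}{2}$)
$\frac{x{\left(-30 \right)}}{t{\left(V{\left(5,6 \right)} \right)}} + \frac{\left(-1\right) H{\left(92 \right)}}{37848} = \frac{142}{-147} + \frac{\left(-1\right) \left(- \frac{117}{2}\right)}{37848} = 142 \left(- \frac{1}{147}\right) + \frac{117}{2} \cdot \frac{1}{37848} = - \frac{142}{147} + \frac{39}{25232} = - \frac{3577211}{3709104}$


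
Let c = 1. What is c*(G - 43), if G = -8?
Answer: -51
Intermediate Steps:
c*(G - 43) = 1*(-8 - 43) = 1*(-51) = -51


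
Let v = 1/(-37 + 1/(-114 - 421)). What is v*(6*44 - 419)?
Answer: 82925/19796 ≈ 4.1890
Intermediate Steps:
v = -535/19796 (v = 1/(-37 + 1/(-535)) = 1/(-37 - 1/535) = 1/(-19796/535) = -535/19796 ≈ -0.027026)
v*(6*44 - 419) = -535*(6*44 - 419)/19796 = -535*(264 - 419)/19796 = -535/19796*(-155) = 82925/19796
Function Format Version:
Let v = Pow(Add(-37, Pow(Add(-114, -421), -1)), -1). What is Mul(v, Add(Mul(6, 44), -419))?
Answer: Rational(82925, 19796) ≈ 4.1890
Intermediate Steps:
v = Rational(-535, 19796) (v = Pow(Add(-37, Pow(-535, -1)), -1) = Pow(Add(-37, Rational(-1, 535)), -1) = Pow(Rational(-19796, 535), -1) = Rational(-535, 19796) ≈ -0.027026)
Mul(v, Add(Mul(6, 44), -419)) = Mul(Rational(-535, 19796), Add(Mul(6, 44), -419)) = Mul(Rational(-535, 19796), Add(264, -419)) = Mul(Rational(-535, 19796), -155) = Rational(82925, 19796)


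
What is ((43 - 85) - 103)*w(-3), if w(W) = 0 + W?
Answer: 435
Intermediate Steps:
w(W) = W
((43 - 85) - 103)*w(-3) = ((43 - 85) - 103)*(-3) = (-42 - 103)*(-3) = -145*(-3) = 435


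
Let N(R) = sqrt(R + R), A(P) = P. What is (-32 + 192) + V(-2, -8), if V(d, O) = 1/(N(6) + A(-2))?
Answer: 641/4 + sqrt(3)/4 ≈ 160.68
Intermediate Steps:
N(R) = sqrt(2)*sqrt(R) (N(R) = sqrt(2*R) = sqrt(2)*sqrt(R))
V(d, O) = 1/(-2 + 2*sqrt(3)) (V(d, O) = 1/(sqrt(2)*sqrt(6) - 2) = 1/(2*sqrt(3) - 2) = 1/(-2 + 2*sqrt(3)))
(-32 + 192) + V(-2, -8) = (-32 + 192) + (1/4 + sqrt(3)/4) = 160 + (1/4 + sqrt(3)/4) = 641/4 + sqrt(3)/4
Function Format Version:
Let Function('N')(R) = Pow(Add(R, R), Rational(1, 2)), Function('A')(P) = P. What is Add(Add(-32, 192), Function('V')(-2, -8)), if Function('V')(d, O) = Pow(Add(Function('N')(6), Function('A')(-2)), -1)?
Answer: Add(Rational(641, 4), Mul(Rational(1, 4), Pow(3, Rational(1, 2)))) ≈ 160.68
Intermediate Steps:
Function('N')(R) = Mul(Pow(2, Rational(1, 2)), Pow(R, Rational(1, 2))) (Function('N')(R) = Pow(Mul(2, R), Rational(1, 2)) = Mul(Pow(2, Rational(1, 2)), Pow(R, Rational(1, 2))))
Function('V')(d, O) = Pow(Add(-2, Mul(2, Pow(3, Rational(1, 2)))), -1) (Function('V')(d, O) = Pow(Add(Mul(Pow(2, Rational(1, 2)), Pow(6, Rational(1, 2))), -2), -1) = Pow(Add(Mul(2, Pow(3, Rational(1, 2))), -2), -1) = Pow(Add(-2, Mul(2, Pow(3, Rational(1, 2)))), -1))
Add(Add(-32, 192), Function('V')(-2, -8)) = Add(Add(-32, 192), Add(Rational(1, 4), Mul(Rational(1, 4), Pow(3, Rational(1, 2))))) = Add(160, Add(Rational(1, 4), Mul(Rational(1, 4), Pow(3, Rational(1, 2))))) = Add(Rational(641, 4), Mul(Rational(1, 4), Pow(3, Rational(1, 2))))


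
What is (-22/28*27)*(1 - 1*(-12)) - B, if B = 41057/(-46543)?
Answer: -25589675/93086 ≈ -274.90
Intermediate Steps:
B = -41057/46543 (B = 41057*(-1/46543) = -41057/46543 ≈ -0.88213)
(-22/28*27)*(1 - 1*(-12)) - B = (-22/28*27)*(1 - 1*(-12)) - 1*(-41057/46543) = (-22*1/28*27)*(1 + 12) + 41057/46543 = -11/14*27*13 + 41057/46543 = -297/14*13 + 41057/46543 = -3861/14 + 41057/46543 = -25589675/93086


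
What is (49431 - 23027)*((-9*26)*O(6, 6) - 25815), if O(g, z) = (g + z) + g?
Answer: -792832908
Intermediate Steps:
O(g, z) = z + 2*g
(49431 - 23027)*((-9*26)*O(6, 6) - 25815) = (49431 - 23027)*((-9*26)*(6 + 2*6) - 25815) = 26404*(-234*(6 + 12) - 25815) = 26404*(-234*18 - 25815) = 26404*(-4212 - 25815) = 26404*(-30027) = -792832908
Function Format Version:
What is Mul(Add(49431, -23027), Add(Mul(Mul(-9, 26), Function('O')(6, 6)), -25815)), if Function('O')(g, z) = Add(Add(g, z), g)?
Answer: -792832908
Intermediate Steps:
Function('O')(g, z) = Add(z, Mul(2, g))
Mul(Add(49431, -23027), Add(Mul(Mul(-9, 26), Function('O')(6, 6)), -25815)) = Mul(Add(49431, -23027), Add(Mul(Mul(-9, 26), Add(6, Mul(2, 6))), -25815)) = Mul(26404, Add(Mul(-234, Add(6, 12)), -25815)) = Mul(26404, Add(Mul(-234, 18), -25815)) = Mul(26404, Add(-4212, -25815)) = Mul(26404, -30027) = -792832908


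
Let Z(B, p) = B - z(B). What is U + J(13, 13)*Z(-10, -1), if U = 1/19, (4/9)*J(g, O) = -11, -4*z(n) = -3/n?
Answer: 746917/3040 ≈ 245.70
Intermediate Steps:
z(n) = 3/(4*n) (z(n) = -(-3)/(4*n) = 3/(4*n))
J(g, O) = -99/4 (J(g, O) = (9/4)*(-11) = -99/4)
Z(B, p) = B - 3/(4*B)
U = 1/19 ≈ 0.052632
U + J(13, 13)*Z(-10, -1) = 1/19 - 99*(-10 - ¾/(-10))/4 = 1/19 - 99*(-10 - ¾*(-⅒))/4 = 1/19 - 99*(-10 + 3/40)/4 = 1/19 - 99/4*(-397/40) = 1/19 + 39303/160 = 746917/3040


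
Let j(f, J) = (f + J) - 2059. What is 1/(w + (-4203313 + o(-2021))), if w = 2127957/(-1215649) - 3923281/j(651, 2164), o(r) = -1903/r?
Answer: -1857360931524/7816709672739902561 ≈ -2.3761e-7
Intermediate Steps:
j(f, J) = -2059 + J + f (j(f, J) = (J + f) - 2059 = -2059 + J + f)
w = -4770941359861/919030644 (w = 2127957/(-1215649) - 3923281/(-2059 + 2164 + 651) = 2127957*(-1/1215649) - 3923281/756 = -2127957/1215649 - 3923281*1/756 = -2127957/1215649 - 3923281/756 = -4770941359861/919030644 ≈ -5191.3)
1/(w + (-4203313 + o(-2021))) = 1/(-4770941359861/919030644 + (-4203313 - 1903/(-2021))) = 1/(-4770941359861/919030644 + (-4203313 - 1903*(-1/2021))) = 1/(-4770941359861/919030644 + (-4203313 + 1903/2021)) = 1/(-4770941359861/919030644 - 8494893670/2021) = 1/(-7816709672739902561/1857360931524) = -1857360931524/7816709672739902561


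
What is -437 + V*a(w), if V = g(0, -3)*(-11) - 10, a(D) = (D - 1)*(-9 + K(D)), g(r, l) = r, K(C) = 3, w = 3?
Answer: -317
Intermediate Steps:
a(D) = 6 - 6*D (a(D) = (D - 1)*(-9 + 3) = (-1 + D)*(-6) = 6 - 6*D)
V = -10 (V = 0*(-11) - 10 = 0 - 10 = -10)
-437 + V*a(w) = -437 - 10*(6 - 6*3) = -437 - 10*(6 - 18) = -437 - 10*(-12) = -437 + 120 = -317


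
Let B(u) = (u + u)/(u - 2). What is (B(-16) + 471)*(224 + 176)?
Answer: 1702000/9 ≈ 1.8911e+5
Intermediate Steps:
B(u) = 2*u/(-2 + u) (B(u) = (2*u)/(-2 + u) = 2*u/(-2 + u))
(B(-16) + 471)*(224 + 176) = (2*(-16)/(-2 - 16) + 471)*(224 + 176) = (2*(-16)/(-18) + 471)*400 = (2*(-16)*(-1/18) + 471)*400 = (16/9 + 471)*400 = (4255/9)*400 = 1702000/9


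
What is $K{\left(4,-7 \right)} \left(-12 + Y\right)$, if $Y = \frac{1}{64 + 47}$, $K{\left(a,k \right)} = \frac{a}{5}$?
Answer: $- \frac{5324}{555} \approx -9.5928$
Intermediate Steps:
$K{\left(a,k \right)} = \frac{a}{5}$ ($K{\left(a,k \right)} = a \frac{1}{5} = \frac{a}{5}$)
$Y = \frac{1}{111} \approx 0.009009$
$K{\left(4,-7 \right)} \left(-12 + Y\right) = \frac{1}{5} \cdot 4 \left(-12 + \frac{1}{111}\right) = \frac{4}{5} \left(- \frac{1331}{111}\right) = - \frac{5324}{555}$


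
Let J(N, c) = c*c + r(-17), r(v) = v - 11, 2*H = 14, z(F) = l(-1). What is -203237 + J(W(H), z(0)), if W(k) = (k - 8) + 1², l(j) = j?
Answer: -203264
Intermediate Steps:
z(F) = -1
H = 7 (H = (½)*14 = 7)
r(v) = -11 + v
W(k) = -7 + k (W(k) = (-8 + k) + 1 = -7 + k)
J(N, c) = -28 + c² (J(N, c) = c*c + (-11 - 17) = c² - 28 = -28 + c²)
-203237 + J(W(H), z(0)) = -203237 + (-28 + (-1)²) = -203237 + (-28 + 1) = -203237 - 27 = -203264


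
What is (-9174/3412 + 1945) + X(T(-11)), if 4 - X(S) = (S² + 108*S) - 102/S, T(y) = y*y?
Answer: -5317914775/206426 ≈ -25762.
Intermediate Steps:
T(y) = y²
X(S) = 4 - S² - 108*S + 102/S (X(S) = 4 - ((S² + 108*S) - 102/S) = 4 - (S² - 102/S + 108*S) = 4 + (-S² - 108*S + 102/S) = 4 - S² - 108*S + 102/S)
(-9174/3412 + 1945) + X(T(-11)) = (-9174/3412 + 1945) + (4 - ((-11)²)² - 108*(-11)² + 102/((-11)²)) = (-9174*1/3412 + 1945) + (4 - 1*121² - 108*121 + 102/121) = (-4587/1706 + 1945) + (4 - 1*14641 - 13068 + 102*(1/121)) = 3313583/1706 + (4 - 14641 - 13068 + 102/121) = 3313583/1706 - 3352203/121 = -5317914775/206426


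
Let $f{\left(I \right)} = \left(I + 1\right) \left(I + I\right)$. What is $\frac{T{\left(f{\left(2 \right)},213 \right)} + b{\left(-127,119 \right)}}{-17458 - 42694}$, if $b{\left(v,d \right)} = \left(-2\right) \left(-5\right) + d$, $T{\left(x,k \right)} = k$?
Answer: $- \frac{171}{30076} \approx -0.0056856$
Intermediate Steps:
$f{\left(I \right)} = 2 I \left(1 + I\right)$ ($f{\left(I \right)} = \left(1 + I\right) 2 I = 2 I \left(1 + I\right)$)
$b{\left(v,d \right)} = 10 + d$
$\frac{T{\left(f{\left(2 \right)},213 \right)} + b{\left(-127,119 \right)}}{-17458 - 42694} = \frac{213 + \left(10 + 119\right)}{-17458 - 42694} = \frac{213 + 129}{-60152} = 342 \left(- \frac{1}{60152}\right) = - \frac{171}{30076}$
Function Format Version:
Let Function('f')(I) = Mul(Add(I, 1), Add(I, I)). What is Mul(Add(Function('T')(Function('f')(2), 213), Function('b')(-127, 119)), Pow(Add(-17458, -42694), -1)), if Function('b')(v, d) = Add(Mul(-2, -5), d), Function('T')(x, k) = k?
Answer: Rational(-171, 30076) ≈ -0.0056856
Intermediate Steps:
Function('f')(I) = Mul(2, I, Add(1, I)) (Function('f')(I) = Mul(Add(1, I), Mul(2, I)) = Mul(2, I, Add(1, I)))
Function('b')(v, d) = Add(10, d)
Mul(Add(Function('T')(Function('f')(2), 213), Function('b')(-127, 119)), Pow(Add(-17458, -42694), -1)) = Mul(Add(213, Add(10, 119)), Pow(Add(-17458, -42694), -1)) = Mul(Add(213, 129), Pow(-60152, -1)) = Mul(342, Rational(-1, 60152)) = Rational(-171, 30076)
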